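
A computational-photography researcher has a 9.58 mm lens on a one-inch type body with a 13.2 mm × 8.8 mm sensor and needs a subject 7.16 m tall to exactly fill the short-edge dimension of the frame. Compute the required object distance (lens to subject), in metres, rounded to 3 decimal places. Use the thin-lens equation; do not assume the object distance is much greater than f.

7.804 m

W: 7.16 m = 7160 mm.
Magnification m = h/W = dᵢ/dₒ; combined with 1/f = 1/dₒ + 1/dᵢ this gives dₒ = f·(1 + W/h).
dₒ = 9.58 mm × (1 + 7160/8.8) = 9.58 × 814.6364 ≈ 7804.216 mm = 7.80422 m.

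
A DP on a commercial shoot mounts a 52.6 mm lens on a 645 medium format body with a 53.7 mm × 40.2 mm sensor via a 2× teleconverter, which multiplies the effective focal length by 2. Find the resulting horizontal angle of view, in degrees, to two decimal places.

Effective focal length f = 52.6 × 2 = 105.2 mm.
α = 2·arctan(53.7 / (2 × 105.2)) = 2·arctan(0.25523) ≈ 28.6356°.

28.64°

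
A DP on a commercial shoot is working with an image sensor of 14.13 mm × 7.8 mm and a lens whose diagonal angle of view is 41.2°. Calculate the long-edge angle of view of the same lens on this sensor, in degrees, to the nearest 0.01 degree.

Sensor diagonal = √(14.13² + 7.8²) = √260.4969 ≈ 16.1399 mm.
From the diagonal AOV: f = 16.1399 / (2·tan(20.6°)) = 16.1399 / 0.75175 ≈ 21.4698 mm.
Long-edge AOV = 2·arctan(14.13 / (2 × 21.4698)) = 2·arctan(0.32907) ≈ 36.4294°.

36.43°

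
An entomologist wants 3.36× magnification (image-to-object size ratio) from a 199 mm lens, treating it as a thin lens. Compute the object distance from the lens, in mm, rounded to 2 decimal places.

258.23 mm

With m = dᵢ/dₒ and 1/f = 1/dₒ + 1/dᵢ, substituting dᵢ = m·dₒ gives 1/f = (1 + 1/m)/dₒ, hence dₒ = f·(1 + 1/m).
dₒ = 199 × (1 + 1/3.36) = 199 × 1.29762 ≈ 258.226 mm.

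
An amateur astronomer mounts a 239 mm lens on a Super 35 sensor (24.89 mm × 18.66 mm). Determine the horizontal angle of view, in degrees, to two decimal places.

5.96°

Angle of view α = 2·arctan(w/2f) with w = 24.89 mm and f = 239 mm.
w/2f = 0.05207; arctan(0.05207) ≈ 2.9808°, so α ≈ 5.9615°.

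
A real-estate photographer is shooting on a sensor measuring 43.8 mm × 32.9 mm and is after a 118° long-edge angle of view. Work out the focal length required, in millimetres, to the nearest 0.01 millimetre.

13.16 mm

From α = 2·arctan(w/2f) we get f = w / (2·tan(α/2)).
With w = 43.8 mm and α/2 = 59°, tan(α/2) ≈ 1.66428, so f ≈ 43.8 / 3.32856 ≈ 13.1588 mm.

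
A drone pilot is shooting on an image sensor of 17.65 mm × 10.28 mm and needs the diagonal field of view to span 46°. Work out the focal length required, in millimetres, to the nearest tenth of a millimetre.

24.1 mm

Sensor diagonal = √(17.65² + 10.28²) = √417.2009 ≈ 20.4255 mm.
From α = 2·arctan(d/2f) we get f = d / (2·tan(α/2)).
With d = 20.4255 mm and α/2 = 23°, tan(α/2) ≈ 0.42447, so f ≈ 20.4255 / 0.84895 ≈ 24.0597 mm.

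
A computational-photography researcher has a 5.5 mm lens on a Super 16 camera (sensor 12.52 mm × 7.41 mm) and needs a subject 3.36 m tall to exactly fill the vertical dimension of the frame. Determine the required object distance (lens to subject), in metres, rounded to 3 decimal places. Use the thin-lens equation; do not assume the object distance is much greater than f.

W: 3.36 m = 3360 mm.
Magnification m = h/W = dᵢ/dₒ; combined with 1/f = 1/dₒ + 1/dᵢ this gives dₒ = f·(1 + W/h).
dₒ = 5.5 mm × (1 + 3360/7.41) = 5.5 × 454.4413 ≈ 2499.427 mm = 2.49943 m.

2.499 m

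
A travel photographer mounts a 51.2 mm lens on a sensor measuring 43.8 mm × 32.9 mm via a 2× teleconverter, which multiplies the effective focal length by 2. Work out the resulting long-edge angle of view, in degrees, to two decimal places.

Effective focal length f = 51.2 × 2 = 102.4 mm.
α = 2·arctan(43.8 / (2 × 102.4)) = 2·arctan(0.21387) ≈ 24.1437°.

24.14°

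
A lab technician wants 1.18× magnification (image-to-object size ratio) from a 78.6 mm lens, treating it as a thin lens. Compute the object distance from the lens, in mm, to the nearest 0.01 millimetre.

With m = dᵢ/dₒ and 1/f = 1/dₒ + 1/dᵢ, substituting dᵢ = m·dₒ gives 1/f = (1 + 1/m)/dₒ, hence dₒ = f·(1 + 1/m).
dₒ = 78.6 × (1 + 1/1.18) = 78.6 × 1.84746 ≈ 145.210 mm.

145.21 mm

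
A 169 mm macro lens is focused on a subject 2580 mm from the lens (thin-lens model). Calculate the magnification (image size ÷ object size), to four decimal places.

0.0701×

Thin lens: 1/f = 1/dₒ + 1/dᵢ → 1/dᵢ = 1/169 − 1/2580 = 0.0055296 mm⁻¹, so dᵢ ≈ 180.8461 mm.
Magnification m = dᵢ/dₒ = 180.8461/2580 ≈ 0.07010.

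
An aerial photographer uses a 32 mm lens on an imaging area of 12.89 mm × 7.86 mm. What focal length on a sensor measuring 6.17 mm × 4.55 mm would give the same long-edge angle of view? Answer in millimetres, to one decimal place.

Equal angle of view means equal width/f ratio, so f₂ = f₁ · (width₂/width₁) = 32 × 6.17/12.89.
f₂ = 32 × 0.47867 ≈ 15.317 mm.

15.3 mm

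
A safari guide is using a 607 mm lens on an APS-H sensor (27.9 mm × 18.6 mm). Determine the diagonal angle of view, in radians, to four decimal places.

0.0552 rad

Sensor diagonal = √(27.9² + 18.6²) = √1124.3700 ≈ 33.5316 mm.
Angle of view α = 2·arctan(d/2f) with d = 33.5316 mm and f = 607 mm.
d/2f = 0.02762; arctan(0.02762) ≈ 0.0276 rad, so α ≈ 0.0552 rad.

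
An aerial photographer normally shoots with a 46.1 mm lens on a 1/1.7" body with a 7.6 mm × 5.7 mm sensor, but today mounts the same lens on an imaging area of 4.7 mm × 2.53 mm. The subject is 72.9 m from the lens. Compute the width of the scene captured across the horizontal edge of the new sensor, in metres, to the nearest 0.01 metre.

The focal length stays 46.1 mm; the relevant sensor dimension is now w = 4.7 mm. Object distance dₒ = 72.9 m = 72900 mm.
Thin-lens field width W = w·(dₒ − f)/f = 4.7 × (72900 − 46.1)/46.1 ≈ 7427.621 mm = 7.42762 m.

7.43 m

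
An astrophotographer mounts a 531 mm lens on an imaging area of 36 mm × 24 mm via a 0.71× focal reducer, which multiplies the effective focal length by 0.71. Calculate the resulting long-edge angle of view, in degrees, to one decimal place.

5.5°

Effective focal length f = 531 × 0.71 = 377.01 mm.
α = 2·arctan(36 / (2 × 377.01)) = 2·arctan(0.04774) ≈ 5.4669°.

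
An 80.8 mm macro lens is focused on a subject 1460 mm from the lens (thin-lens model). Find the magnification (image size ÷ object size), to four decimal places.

0.0586×

Thin lens: 1/f = 1/dₒ + 1/dᵢ → 1/dᵢ = 1/80.8 − 1/1460 = 0.0116913 mm⁻¹, so dᵢ ≈ 85.5336 mm.
Magnification m = dᵢ/dₒ = 85.5336/1460 ≈ 0.05858.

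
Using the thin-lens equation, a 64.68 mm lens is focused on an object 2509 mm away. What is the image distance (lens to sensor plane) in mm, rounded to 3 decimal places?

66.392 mm

1/dᵢ = 1/f − 1/dₒ = 1/64.68 − 1/2509 = 0.0150622 mm⁻¹.
dᵢ = 1/0.0150622 ≈ 66.3915 mm.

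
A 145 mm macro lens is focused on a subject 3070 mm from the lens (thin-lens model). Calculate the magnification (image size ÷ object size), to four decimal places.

0.0496×

Thin lens: 1/f = 1/dₒ + 1/dᵢ → 1/dᵢ = 1/145 − 1/3070 = 0.0065708 mm⁻¹, so dᵢ ≈ 152.1880 mm.
Magnification m = dᵢ/dₒ = 152.1880/3070 ≈ 0.04957.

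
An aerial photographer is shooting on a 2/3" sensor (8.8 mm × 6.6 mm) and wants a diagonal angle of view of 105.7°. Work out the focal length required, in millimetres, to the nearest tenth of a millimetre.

4.2 mm

Sensor diagonal = √(8.8² + 6.6²) = √121.0000 ≈ 11.0000 mm.
From α = 2·arctan(d/2f) we get f = d / (2·tan(α/2)).
With d = 11.0000 mm and α/2 = 52.85°, tan(α/2) ≈ 1.31984, so f ≈ 11.0000 / 2.63968 ≈ 4.1672 mm.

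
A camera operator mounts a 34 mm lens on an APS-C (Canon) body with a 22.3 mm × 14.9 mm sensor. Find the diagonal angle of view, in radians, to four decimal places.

0.7514 rad

Sensor diagonal = √(22.3² + 14.9²) = √719.3000 ≈ 26.8198 mm.
Angle of view α = 2·arctan(d/2f) with d = 26.8198 mm and f = 34 mm.
d/2f = 0.39441; arctan(0.39441) ≈ 0.3757 rad, so α ≈ 0.7514 rad.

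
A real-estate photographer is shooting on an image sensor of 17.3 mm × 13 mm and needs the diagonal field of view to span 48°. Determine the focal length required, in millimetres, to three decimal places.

Sensor diagonal = √(17.3² + 13²) = √468.2900 ≈ 21.6400 mm.
From α = 2·arctan(d/2f) we get f = d / (2·tan(α/2)).
With d = 21.6400 mm and α/2 = 24°, tan(α/2) ≈ 0.44523, so f ≈ 21.6400 / 0.89046 ≈ 24.3021 mm.

24.302 mm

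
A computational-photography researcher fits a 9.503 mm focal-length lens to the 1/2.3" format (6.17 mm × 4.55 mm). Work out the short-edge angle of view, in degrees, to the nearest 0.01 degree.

Angle of view α = 2·arctan(h/2f) with h = 4.55 mm and f = 9.503 mm.
h/2f = 0.23940; arctan(0.23940) ≈ 13.4631°, so α ≈ 26.9262°.

26.93°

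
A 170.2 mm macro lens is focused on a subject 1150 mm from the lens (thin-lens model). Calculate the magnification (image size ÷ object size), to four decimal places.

Thin lens: 1/f = 1/dₒ + 1/dᵢ → 1/dᵢ = 1/170.2 − 1/1150 = 0.0050059 mm⁻¹, so dᵢ ≈ 199.7653 mm.
Magnification m = dᵢ/dₒ = 199.7653/1150 ≈ 0.17371.

0.1737×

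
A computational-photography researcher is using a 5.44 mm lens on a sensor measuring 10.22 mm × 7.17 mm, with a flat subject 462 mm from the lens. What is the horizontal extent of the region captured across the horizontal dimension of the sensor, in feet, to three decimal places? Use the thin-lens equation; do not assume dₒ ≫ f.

Similar triangles through the lens centre give W/dₒ = w/dᵢ; with 1/f = 1/dₒ + 1/dᵢ this gives W = w·(dₒ − f)/f.
W = 10.22 mm × (462 − 5.44) / 5.44 = 10.22 × 83.9265 ≈ 857.729 mm = 857.729/304.8 ft = 2.81407 ft.

2.814 ft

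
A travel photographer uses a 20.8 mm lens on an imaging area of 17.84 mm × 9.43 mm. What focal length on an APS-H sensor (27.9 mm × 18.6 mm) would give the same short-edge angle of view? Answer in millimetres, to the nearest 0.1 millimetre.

41.0 mm

Equal angle of view means equal height/f ratio, so f₂ = f₁ · (height₂/height₁) = 20.8 × 18.6/9.43.
f₂ = 20.8 × 1.97243 ≈ 41.027 mm.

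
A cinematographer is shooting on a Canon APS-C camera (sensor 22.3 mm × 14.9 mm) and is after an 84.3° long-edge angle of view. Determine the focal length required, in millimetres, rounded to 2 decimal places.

From α = 2·arctan(w/2f) we get f = w / (2·tan(α/2)).
With w = 22.3 mm and α/2 = 42.15°, tan(α/2) ≈ 0.90516, so f ≈ 22.3 / 1.81031 ≈ 12.3183 mm.

12.32 mm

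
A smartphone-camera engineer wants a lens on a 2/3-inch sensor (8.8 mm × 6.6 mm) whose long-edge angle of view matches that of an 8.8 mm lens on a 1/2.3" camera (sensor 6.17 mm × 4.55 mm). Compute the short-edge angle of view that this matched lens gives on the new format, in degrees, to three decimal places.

Equal long-edge AOV ⇒ f₂ = f₁ · 8.8/6.17 = 8.8 × 1.42626 ≈ 12.5511 mm.
Short-edge AOV on the new format = 2·arctan(6.6 / (2 × 12.5511)) = 2·arctan(0.26293) ≈ 29.4623°.

29.462°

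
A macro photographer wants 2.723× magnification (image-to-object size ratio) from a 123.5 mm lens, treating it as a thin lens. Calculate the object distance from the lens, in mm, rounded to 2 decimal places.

168.85 mm

With m = dᵢ/dₒ and 1/f = 1/dₒ + 1/dᵢ, substituting dᵢ = m·dₒ gives 1/f = (1 + 1/m)/dₒ, hence dₒ = f·(1 + 1/m).
dₒ = 123.5 × (1 + 1/2.723) = 123.5 × 1.36724 ≈ 168.854 mm.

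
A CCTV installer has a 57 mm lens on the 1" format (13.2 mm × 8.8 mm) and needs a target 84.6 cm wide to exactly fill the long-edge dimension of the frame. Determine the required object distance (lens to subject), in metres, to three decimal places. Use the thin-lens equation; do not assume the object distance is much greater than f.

W: 84.6 cm = 846 mm.
Magnification m = w/W = dᵢ/dₒ; combined with 1/f = 1/dₒ + 1/dᵢ this gives dₒ = f·(1 + W/w).
dₒ = 57 mm × (1 + 846/13.2) = 57 × 65.0909 ≈ 3710.182 mm = 3.71018 m.

3.710 m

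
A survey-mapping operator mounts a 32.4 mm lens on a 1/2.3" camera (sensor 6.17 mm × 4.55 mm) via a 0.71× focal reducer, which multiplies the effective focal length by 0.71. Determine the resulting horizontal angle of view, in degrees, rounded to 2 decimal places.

15.28°

Effective focal length f = 32.4 × 0.71 = 23.004 mm.
α = 2·arctan(6.17 / (2 × 23.004)) = 2·arctan(0.13411) ≈ 15.2764°.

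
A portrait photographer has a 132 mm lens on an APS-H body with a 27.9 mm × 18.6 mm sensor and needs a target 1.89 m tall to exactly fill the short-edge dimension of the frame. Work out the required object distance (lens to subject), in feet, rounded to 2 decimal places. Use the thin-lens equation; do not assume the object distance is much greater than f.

W: 1.89 m = 1890 mm.
Magnification m = h/W = dᵢ/dₒ; combined with 1/f = 1/dₒ + 1/dᵢ this gives dₒ = f·(1 + W/h).
dₒ = 132 mm × (1 + 1890/18.6) = 132 × 102.6129 ≈ 13544.903 mm = 13544.903/304.8 ft = 44.4387 ft.

44.44 ft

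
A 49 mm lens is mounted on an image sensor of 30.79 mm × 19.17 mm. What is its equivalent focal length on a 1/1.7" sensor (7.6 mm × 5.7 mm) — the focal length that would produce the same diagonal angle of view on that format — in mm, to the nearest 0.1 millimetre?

12.8 mm

Sensor diagonal = √(30.79² + 19.17²) = √1315.5130 ≈ 36.2700 mm.
Sensor diagonal = √(7.6² + 5.7²) = √90.2500 ≈ 9.5000 mm.
Equal angle of view means equal diagonal/f ratio, so f₂ = f₁ · (diagonal₂/diagonal₁) = 49 × 9.5000/36.2700.
f₂ = 49 × 0.26192 ≈ 12.834 mm.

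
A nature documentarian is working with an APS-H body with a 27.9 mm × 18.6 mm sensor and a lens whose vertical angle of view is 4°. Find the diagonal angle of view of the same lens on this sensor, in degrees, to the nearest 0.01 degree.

From the vertical AOV: f = 18.6 / (2·tan(2°)) = 18.6 / 0.06984 ≈ 266.3172 mm.
Sensor diagonal = √(27.9² + 18.6²) = √1124.3700 ≈ 33.5316 mm.
Diagonal AOV = 2·arctan(33.5316 / (2 × 266.3172)) = 2·arctan(0.06295) ≈ 7.2045°.

7.20°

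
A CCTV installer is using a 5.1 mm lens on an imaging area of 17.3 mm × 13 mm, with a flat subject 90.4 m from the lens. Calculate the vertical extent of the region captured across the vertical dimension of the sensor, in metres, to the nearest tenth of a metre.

230.4 m

dₒ: 90.4 m = 90400 mm.
Similar triangles through the lens centre give W/dₒ = h/dᵢ; with 1/f = 1/dₒ + 1/dᵢ this gives W = h·(dₒ − f)/f.
W = 13 mm × (90400 − 5.1) / 5.1 = 13 × 17724.4902 ≈ 230418.373 mm = 230.418 m.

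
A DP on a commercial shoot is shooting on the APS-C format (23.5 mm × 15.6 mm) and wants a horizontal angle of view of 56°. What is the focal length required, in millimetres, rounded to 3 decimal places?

22.099 mm

From α = 2·arctan(w/2f) we get f = w / (2·tan(α/2)).
With w = 23.5 mm and α/2 = 28°, tan(α/2) ≈ 0.53171, so f ≈ 23.5 / 1.06342 ≈ 22.0985 mm.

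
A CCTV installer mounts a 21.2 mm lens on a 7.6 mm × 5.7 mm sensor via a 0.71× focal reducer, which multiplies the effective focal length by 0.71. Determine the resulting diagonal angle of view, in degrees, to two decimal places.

35.03°

Effective focal length f = 21.2 × 0.71 = 15.052 mm.
Sensor diagonal = √(7.6² + 5.7²) = √90.2500 ≈ 9.5000 mm.
α = 2·arctan(9.500 / (2 × 15.052)) = 2·arctan(0.31557) ≈ 35.0285°.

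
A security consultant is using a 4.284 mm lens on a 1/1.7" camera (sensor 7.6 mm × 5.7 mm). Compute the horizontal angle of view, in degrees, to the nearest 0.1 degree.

Angle of view α = 2·arctan(w/2f) with w = 7.6 mm and f = 4.284 mm.
w/2f = 0.88702; arctan(0.88702) ≈ 41.5737°, so α ≈ 83.1474°.

83.1°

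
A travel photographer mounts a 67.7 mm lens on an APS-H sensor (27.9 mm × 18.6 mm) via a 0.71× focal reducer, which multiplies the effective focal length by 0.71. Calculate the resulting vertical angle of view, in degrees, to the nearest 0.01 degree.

Effective focal length f = 67.7 × 0.71 = 48.067 mm.
α = 2·arctan(18.6 / (2 × 48.067)) = 2·arctan(0.19348) ≈ 21.9006°.

21.90°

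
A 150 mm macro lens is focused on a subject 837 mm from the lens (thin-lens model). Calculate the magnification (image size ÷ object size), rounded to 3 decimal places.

Thin lens: 1/f = 1/dₒ + 1/dᵢ → 1/dᵢ = 1/150 − 1/837 = 0.0054719 mm⁻¹, so dᵢ ≈ 182.7511 mm.
Magnification m = dᵢ/dₒ = 182.7511/837 ≈ 0.21834.

0.218×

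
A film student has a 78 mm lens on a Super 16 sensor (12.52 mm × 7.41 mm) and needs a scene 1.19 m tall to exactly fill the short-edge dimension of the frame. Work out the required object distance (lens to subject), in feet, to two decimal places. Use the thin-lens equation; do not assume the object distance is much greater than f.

W: 1.19 m = 1190 mm.
Magnification m = h/W = dᵢ/dₒ; combined with 1/f = 1/dₒ + 1/dᵢ this gives dₒ = f·(1 + W/h).
dₒ = 78 mm × (1 + 1190/7.41) = 78 × 161.5938 ≈ 12604.316 mm = 12604.316/304.8 ft = 41.3527 ft.

41.35 ft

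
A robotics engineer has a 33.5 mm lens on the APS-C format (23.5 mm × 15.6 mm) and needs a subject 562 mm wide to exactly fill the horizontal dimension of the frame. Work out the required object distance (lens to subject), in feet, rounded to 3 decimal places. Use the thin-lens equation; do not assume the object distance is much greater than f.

Magnification m = w/W = dᵢ/dₒ; combined with 1/f = 1/dₒ + 1/dᵢ this gives dₒ = f·(1 + W/w).
dₒ = 33.5 mm × (1 + 562/23.5) = 33.5 × 24.9149 ≈ 834.649 mm = 834.649/304.8 ft = 2.73835 ft.

2.738 ft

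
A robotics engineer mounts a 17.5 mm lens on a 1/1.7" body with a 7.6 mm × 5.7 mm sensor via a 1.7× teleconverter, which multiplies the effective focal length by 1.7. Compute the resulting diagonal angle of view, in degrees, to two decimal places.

18.14°

Effective focal length f = 17.5 × 1.7 = 29.75 mm.
Sensor diagonal = √(7.6² + 5.7²) = √90.2500 ≈ 9.5000 mm.
α = 2·arctan(9.500 / (2 × 29.75)) = 2·arctan(0.15966) ≈ 18.1430°.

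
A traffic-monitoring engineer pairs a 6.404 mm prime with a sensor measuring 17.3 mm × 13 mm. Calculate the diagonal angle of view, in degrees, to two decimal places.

118.76°

Sensor diagonal = √(17.3² + 13²) = √468.2900 ≈ 21.6400 mm.
Angle of view α = 2·arctan(d/2f) with d = 21.6400 mm and f = 6.404 mm.
d/2f = 1.68957; arctan(1.68957) ≈ 59.3801°, so α ≈ 118.7602°.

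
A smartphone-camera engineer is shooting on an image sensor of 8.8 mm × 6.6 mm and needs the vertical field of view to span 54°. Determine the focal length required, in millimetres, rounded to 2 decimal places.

From α = 2·arctan(h/2f) we get f = h / (2·tan(α/2)).
With h = 6.6 mm and α/2 = 27°, tan(α/2) ≈ 0.50953, so f ≈ 6.6 / 1.01905 ≈ 6.4766 mm.

6.48 mm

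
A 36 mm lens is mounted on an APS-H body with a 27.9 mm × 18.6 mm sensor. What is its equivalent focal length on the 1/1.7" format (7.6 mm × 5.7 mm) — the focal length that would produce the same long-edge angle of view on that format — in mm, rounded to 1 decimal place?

Equal angle of view means equal width/f ratio, so f₂ = f₁ · (width₂/width₁) = 36 × 7.6/27.9.
f₂ = 36 × 0.27240 ≈ 9.806 mm.

9.8 mm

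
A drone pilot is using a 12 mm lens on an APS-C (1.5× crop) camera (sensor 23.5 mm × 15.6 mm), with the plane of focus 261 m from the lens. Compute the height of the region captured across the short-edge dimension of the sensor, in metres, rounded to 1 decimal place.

339.3 m

dₒ: 261 m = 261000 mm.
Similar triangles through the lens centre give W/dₒ = h/dᵢ; with 1/f = 1/dₒ + 1/dᵢ this gives W = h·(dₒ − f)/f.
W = 15.6 mm × (261000 − 12) / 12 = 15.6 × 21749.0000 ≈ 339284.400 mm = 339.284 m.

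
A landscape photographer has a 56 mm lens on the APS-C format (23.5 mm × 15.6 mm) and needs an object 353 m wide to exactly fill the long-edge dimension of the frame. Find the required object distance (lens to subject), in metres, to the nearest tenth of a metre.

W: 353 m = 353000 mm.
Magnification m = w/W = dᵢ/dₒ; combined with 1/f = 1/dₒ + 1/dᵢ this gives dₒ = f·(1 + W/w).
dₒ = 56 mm × (1 + 353000/23.5) = 56 × 15022.2766 ≈ 841247.489 mm = 841.247 m.

841.2 m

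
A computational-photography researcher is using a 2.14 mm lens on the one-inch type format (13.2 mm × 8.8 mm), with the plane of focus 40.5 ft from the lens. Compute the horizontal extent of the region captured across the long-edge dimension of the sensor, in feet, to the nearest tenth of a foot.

dₒ: 40.5 ft × 304.8 mm/ft = 12344.40 mm.
Similar triangles through the lens centre give W/dₒ = w/dᵢ; with 1/f = 1/dₒ + 1/dᵢ this gives W = w·(dₒ − f)/f.
W = 13.2 mm × (12344.4 − 2.14) / 2.14 = 13.2 × 5767.4110 ≈ 76129.826 mm = 76129.826/304.8 ft = 249.77 ft.

249.8 ft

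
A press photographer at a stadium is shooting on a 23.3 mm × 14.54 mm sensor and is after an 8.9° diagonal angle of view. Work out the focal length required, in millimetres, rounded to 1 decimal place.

176.5 mm

Sensor diagonal = √(23.3² + 14.54²) = √754.3016 ≈ 27.4646 mm.
From α = 2·arctan(d/2f) we get f = d / (2·tan(α/2)).
With d = 27.4646 mm and α/2 = 4.45°, tan(α/2) ≈ 0.07782, so f ≈ 27.4646 / 0.15565 ≈ 176.4537 mm.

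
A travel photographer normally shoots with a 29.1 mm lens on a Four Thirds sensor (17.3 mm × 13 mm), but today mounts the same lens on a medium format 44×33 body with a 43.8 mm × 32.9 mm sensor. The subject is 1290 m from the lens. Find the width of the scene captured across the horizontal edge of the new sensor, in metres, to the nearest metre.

1942 m

The focal length stays 29.1 mm; the relevant sensor dimension is now w = 43.8 mm. Object distance dₒ = 1290 m = 1.29e+06 mm.
Thin-lens field width W = w·(dₒ − f)/f = 43.8 × (1.29e+06 − 29.1)/29.1 ≈ 1941605.685 mm = 1941.61 m.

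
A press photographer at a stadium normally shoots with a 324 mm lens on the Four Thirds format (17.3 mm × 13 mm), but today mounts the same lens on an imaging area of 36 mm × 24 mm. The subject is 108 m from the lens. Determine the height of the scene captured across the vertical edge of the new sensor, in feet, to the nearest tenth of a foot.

26.2 ft

The focal length stays 324 mm; the relevant sensor dimension is now h = 24 mm. Object distance dₒ = 108 m = 108000 mm.
Thin-lens field height W = h·(dₒ − f)/f = 24 × (108000 − 324)/324 ≈ 7976.000 mm = 7976.000/304.8 ft = 26.168 ft.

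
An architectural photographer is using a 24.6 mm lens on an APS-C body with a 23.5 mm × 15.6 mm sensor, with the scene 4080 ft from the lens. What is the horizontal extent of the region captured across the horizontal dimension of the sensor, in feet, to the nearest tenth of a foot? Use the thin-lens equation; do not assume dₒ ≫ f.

dₒ: 4080 ft × 304.8 mm/ft = 1243583.96 mm.
Similar triangles through the lens centre give W/dₒ = w/dᵢ; with 1/f = 1/dₒ + 1/dᵢ this gives W = w·(dₒ − f)/f.
W = 23.5 mm × (1.24358e+06 − 24.6) / 24.6 = 23.5 × 50551.1935 ≈ 1187953.047 mm = 1187953.047/304.8 ft = 3897.48 ft.

3897.5 ft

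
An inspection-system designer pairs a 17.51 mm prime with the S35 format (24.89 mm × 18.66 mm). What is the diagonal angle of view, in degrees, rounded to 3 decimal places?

83.229°

Sensor diagonal = √(24.89² + 18.66²) = √967.7077 ≈ 31.1080 mm.
Angle of view α = 2·arctan(d/2f) with d = 31.1080 mm and f = 17.51 mm.
d/2f = 0.88829; arctan(0.88829) ≈ 41.6144°, so α ≈ 83.2289°.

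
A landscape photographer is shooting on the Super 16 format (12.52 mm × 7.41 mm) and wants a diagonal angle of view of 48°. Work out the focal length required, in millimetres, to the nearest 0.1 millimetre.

16.3 mm

Sensor diagonal = √(12.52² + 7.41²) = √211.6585 ≈ 14.5485 mm.
From α = 2·arctan(d/2f) we get f = d / (2·tan(α/2)).
With d = 14.5485 mm and α/2 = 24°, tan(α/2) ≈ 0.44523, so f ≈ 14.5485 / 0.89046 ≈ 16.3382 mm.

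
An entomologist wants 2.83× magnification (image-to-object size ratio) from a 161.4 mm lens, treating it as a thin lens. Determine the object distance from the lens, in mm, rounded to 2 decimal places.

With m = dᵢ/dₒ and 1/f = 1/dₒ + 1/dᵢ, substituting dᵢ = m·dₒ gives 1/f = (1 + 1/m)/dₒ, hence dₒ = f·(1 + 1/m).
dₒ = 161.4 × (1 + 1/2.83) = 161.4 × 1.35336 ≈ 218.432 mm.

218.43 mm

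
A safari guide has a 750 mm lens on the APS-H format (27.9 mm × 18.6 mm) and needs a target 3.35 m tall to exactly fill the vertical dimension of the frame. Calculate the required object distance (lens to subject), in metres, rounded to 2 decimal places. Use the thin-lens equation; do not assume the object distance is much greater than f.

W: 3.35 m = 3350 mm.
Magnification m = h/W = dᵢ/dₒ; combined with 1/f = 1/dₒ + 1/dᵢ this gives dₒ = f·(1 + W/h).
dₒ = 750 mm × (1 + 3350/18.6) = 750 × 181.1075 ≈ 135830.645 mm = 135.831 m.

135.83 m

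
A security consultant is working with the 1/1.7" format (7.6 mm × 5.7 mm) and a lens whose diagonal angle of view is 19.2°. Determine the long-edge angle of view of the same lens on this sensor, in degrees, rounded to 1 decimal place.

Sensor diagonal = √(7.6² + 5.7²) = √90.2500 ≈ 9.5000 mm.
From the diagonal AOV: f = 9.5000 / (2·tan(9.6°)) = 9.5000 / 0.33827 ≈ 28.0837 mm.
Long-edge AOV = 2·arctan(7.6 / (2 × 28.0837)) = 2·arctan(0.13531) ≈ 15.4118°.

15.4°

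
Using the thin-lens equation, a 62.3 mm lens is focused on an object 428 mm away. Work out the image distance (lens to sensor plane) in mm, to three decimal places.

1/dᵢ = 1/f − 1/dₒ = 1/62.3 − 1/428 = 0.0137149 mm⁻¹.
dᵢ = 1/0.0137149 ≈ 72.9133 mm.

72.913 mm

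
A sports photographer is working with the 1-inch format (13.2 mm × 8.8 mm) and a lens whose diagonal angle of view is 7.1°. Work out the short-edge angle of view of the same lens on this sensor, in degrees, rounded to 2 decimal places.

3.94°

Sensor diagonal = √(13.2² + 8.8²) = √251.6800 ≈ 15.8644 mm.
From the diagonal AOV: f = 15.8644 / (2·tan(3.55°)) = 15.8644 / 0.12408 ≈ 127.8593 mm.
Short-edge AOV = 2·arctan(8.8 / (2 × 127.8593)) = 2·arctan(0.03441) ≈ 3.9419°.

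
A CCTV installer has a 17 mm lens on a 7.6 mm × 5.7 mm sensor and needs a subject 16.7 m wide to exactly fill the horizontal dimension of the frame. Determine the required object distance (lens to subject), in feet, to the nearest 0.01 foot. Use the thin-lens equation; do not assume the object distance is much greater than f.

122.61 ft

W: 16.7 m = 16700 mm.
Magnification m = w/W = dᵢ/dₒ; combined with 1/f = 1/dₒ + 1/dᵢ this gives dₒ = f·(1 + W/w).
dₒ = 17 mm × (1 + 16700/7.6) = 17 × 2198.3684 ≈ 37372.263 mm = 37372.263/304.8 ft = 122.612 ft.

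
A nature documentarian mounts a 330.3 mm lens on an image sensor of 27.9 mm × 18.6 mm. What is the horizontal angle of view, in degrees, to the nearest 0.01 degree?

4.84°

Angle of view α = 2·arctan(w/2f) with w = 27.9 mm and f = 330.3 mm.
w/2f = 0.04223; arctan(0.04223) ≈ 2.4184°, so α ≈ 4.8368°.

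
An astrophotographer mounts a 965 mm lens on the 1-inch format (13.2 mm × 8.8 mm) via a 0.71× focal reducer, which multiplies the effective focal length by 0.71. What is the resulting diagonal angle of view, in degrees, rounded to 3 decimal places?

1.327°

Effective focal length f = 965 × 0.71 = 685.15 mm.
Sensor diagonal = √(13.2² + 8.8²) = √251.6800 ≈ 15.8644 mm.
α = 2·arctan(15.864 / (2 × 685.15)) = 2·arctan(0.01158) ≈ 1.3266°.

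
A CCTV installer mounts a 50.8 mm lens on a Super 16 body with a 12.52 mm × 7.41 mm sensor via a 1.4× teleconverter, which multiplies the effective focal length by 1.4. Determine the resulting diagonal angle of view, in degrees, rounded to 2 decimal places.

Effective focal length f = 50.8 × 1.4 = 71.12 mm.
Sensor diagonal = √(12.52² + 7.41²) = √211.6585 ≈ 14.5485 mm.
α = 2·arctan(14.548 / (2 × 71.12)) = 2·arctan(0.10228) ≈ 11.6800°.

11.68°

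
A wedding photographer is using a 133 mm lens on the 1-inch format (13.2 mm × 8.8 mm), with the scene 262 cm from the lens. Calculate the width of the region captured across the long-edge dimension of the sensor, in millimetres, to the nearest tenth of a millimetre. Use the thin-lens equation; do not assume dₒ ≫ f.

dₒ: 262 cm = 2620 mm.
Similar triangles through the lens centre give W/dₒ = w/dᵢ; with 1/f = 1/dₒ + 1/dᵢ this gives W = w·(dₒ − f)/f.
W = 13.2 mm × (2620 − 133) / 133 = 13.2 × 18.6992 ≈ 246.830 mm.

246.8 mm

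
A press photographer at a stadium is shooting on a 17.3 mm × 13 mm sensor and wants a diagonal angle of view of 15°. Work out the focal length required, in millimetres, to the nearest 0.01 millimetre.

Sensor diagonal = √(17.3² + 13²) = √468.2900 ≈ 21.6400 mm.
From α = 2·arctan(d/2f) we get f = d / (2·tan(α/2)).
With d = 21.6400 mm and α/2 = 7.5°, tan(α/2) ≈ 0.13165, so f ≈ 21.6400 / 0.26330 ≈ 82.1861 mm.

82.19 mm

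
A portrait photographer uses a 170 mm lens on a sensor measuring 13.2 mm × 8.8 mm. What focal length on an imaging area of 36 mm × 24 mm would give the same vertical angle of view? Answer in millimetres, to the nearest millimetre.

Equal angle of view means equal height/f ratio, so f₂ = f₁ · (height₂/height₁) = 170 × 24/8.8.
f₂ = 170 × 2.72727 ≈ 463.636 mm.

464 mm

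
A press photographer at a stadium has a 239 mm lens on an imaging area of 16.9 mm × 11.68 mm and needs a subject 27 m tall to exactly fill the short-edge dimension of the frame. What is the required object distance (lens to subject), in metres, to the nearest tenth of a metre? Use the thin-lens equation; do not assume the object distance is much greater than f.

W: 27 m = 27000 mm.
Magnification m = h/W = dᵢ/dₒ; combined with 1/f = 1/dₒ + 1/dᵢ this gives dₒ = f·(1 + W/h).
dₒ = 239 mm × (1 + 27000/11.68) = 239 × 2312.6438 ≈ 552721.877 mm = 552.722 m.

552.7 m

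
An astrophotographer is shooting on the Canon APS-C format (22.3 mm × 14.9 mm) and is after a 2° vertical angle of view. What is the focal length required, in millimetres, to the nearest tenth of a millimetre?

426.8 mm

From α = 2·arctan(h/2f) we get f = h / (2·tan(α/2)).
With h = 14.9 mm and α/2 = 1°, tan(α/2) ≈ 0.01746, so f ≈ 14.9 / 0.03491 ≈ 426.8102 mm.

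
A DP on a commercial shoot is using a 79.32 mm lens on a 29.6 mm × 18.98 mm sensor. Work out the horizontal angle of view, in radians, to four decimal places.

Angle of view α = 2·arctan(w/2f) with w = 29.6 mm and f = 79.32 mm.
w/2f = 0.18659; arctan(0.18659) ≈ 0.1845 rad, so α ≈ 0.3689 rad.

0.3689 rad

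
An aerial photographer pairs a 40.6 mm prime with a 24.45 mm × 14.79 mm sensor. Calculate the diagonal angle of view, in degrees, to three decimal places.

Sensor diagonal = √(24.45² + 14.79²) = √816.5466 ≈ 28.5753 mm.
Angle of view α = 2·arctan(d/2f) with d = 28.5753 mm and f = 40.6 mm.
d/2f = 0.35191; arctan(0.35191) ≈ 19.3876°, so α ≈ 38.7752°.

38.775°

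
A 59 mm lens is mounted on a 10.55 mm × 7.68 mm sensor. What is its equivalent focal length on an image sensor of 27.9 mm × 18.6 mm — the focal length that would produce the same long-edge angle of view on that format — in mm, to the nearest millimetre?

Equal angle of view means equal width/f ratio, so f₂ = f₁ · (width₂/width₁) = 59 × 27.9/10.55.
f₂ = 59 × 2.64455 ≈ 156.028 mm.

156 mm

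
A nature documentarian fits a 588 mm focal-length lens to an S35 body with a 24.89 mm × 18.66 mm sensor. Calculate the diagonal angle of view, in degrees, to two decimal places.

Sensor diagonal = √(24.89² + 18.66²) = √967.7077 ≈ 31.1080 mm.
Angle of view α = 2·arctan(d/2f) with d = 31.1080 mm and f = 588 mm.
d/2f = 0.02645; arctan(0.02645) ≈ 1.5153°, so α ≈ 3.0305°.

3.03°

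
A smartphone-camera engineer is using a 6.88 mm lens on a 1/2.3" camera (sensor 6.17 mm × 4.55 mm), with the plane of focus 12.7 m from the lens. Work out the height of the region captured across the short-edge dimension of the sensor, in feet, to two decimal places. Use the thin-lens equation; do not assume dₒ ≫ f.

27.54 ft

dₒ: 12.7 m = 12700 mm.
Similar triangles through the lens centre give W/dₒ = h/dᵢ; with 1/f = 1/dₒ + 1/dᵢ this gives W = h·(dₒ − f)/f.
W = 4.55 mm × (12700 − 6.88) / 6.88 = 4.55 × 1844.9302 ≈ 8394.433 mm = 8394.433/304.8 ft = 27.5408 ft.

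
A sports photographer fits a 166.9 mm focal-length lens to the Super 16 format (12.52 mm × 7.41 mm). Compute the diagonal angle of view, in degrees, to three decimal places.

Sensor diagonal = √(12.52² + 7.41²) = √211.6585 ≈ 14.5485 mm.
Angle of view α = 2·arctan(d/2f) with d = 14.5485 mm and f = 166.9 mm.
d/2f = 0.04358; arctan(0.04358) ≈ 2.4956°, so α ≈ 4.9913°.

4.991°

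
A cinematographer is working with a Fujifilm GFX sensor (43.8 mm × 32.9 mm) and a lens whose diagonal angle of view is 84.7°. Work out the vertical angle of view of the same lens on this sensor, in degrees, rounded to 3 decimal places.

57.397°

Sensor diagonal = √(43.8² + 32.9²) = √3000.8500 ≈ 54.7800 mm.
From the diagonal AOV: f = 54.7800 / (2·tan(42.35°)) = 54.7800 / 1.82305 ≈ 30.0485 mm.
Vertical AOV = 2·arctan(32.9 / (2 × 30.0485)) = 2·arctan(0.54745) ≈ 57.3968°.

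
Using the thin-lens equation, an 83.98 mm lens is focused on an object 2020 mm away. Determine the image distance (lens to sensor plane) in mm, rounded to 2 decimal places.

1/dᵢ = 1/f − 1/dₒ = 1/83.98 − 1/2020 = 0.0114125 mm⁻¹.
dᵢ = 1/0.0114125 ≈ 87.6229 mm.

87.62 mm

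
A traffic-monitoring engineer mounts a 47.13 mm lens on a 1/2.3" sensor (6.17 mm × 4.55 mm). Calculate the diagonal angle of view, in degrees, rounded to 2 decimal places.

Sensor diagonal = √(6.17² + 4.55²) = √58.7714 ≈ 7.6663 mm.
Angle of view α = 2·arctan(d/2f) with d = 7.6663 mm and f = 47.13 mm.
d/2f = 0.08133; arctan(0.08133) ≈ 4.6497°, so α ≈ 9.2994°.

9.30°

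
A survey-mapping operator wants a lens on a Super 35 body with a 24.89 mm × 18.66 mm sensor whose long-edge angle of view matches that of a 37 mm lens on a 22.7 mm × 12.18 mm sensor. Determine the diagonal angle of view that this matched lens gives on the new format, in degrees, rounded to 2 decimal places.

Equal long-edge AOV ⇒ f₂ = f₁ · 24.89/22.7 = 37 × 1.09648 ≈ 40.5696 mm.
Sensor diagonal = √(24.89² + 18.66²) = √967.7077 ≈ 31.1080 mm.
Diagonal AOV on the new format = 2·arctan(31.1080 / (2 × 40.5696)) = 2·arctan(0.38339) ≈ 41.9527°.

41.95°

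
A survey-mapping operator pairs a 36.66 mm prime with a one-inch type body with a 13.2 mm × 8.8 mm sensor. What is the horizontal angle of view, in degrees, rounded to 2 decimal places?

Angle of view α = 2·arctan(w/2f) with w = 13.2 mm and f = 36.66 mm.
w/2f = 0.18003; arctan(0.18003) ≈ 10.2058°, so α ≈ 20.4116°.

20.41°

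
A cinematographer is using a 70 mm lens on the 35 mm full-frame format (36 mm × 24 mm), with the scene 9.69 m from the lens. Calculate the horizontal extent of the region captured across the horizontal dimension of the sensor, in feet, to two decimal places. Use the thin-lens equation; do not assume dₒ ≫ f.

16.23 ft

dₒ: 9.69 m = 9690 mm.
Similar triangles through the lens centre give W/dₒ = w/dᵢ; with 1/f = 1/dₒ + 1/dᵢ this gives W = w·(dₒ − f)/f.
W = 36 mm × (9690 − 70) / 70 = 36 × 137.4286 ≈ 4947.429 mm = 4947.429/304.8 ft = 16.2317 ft.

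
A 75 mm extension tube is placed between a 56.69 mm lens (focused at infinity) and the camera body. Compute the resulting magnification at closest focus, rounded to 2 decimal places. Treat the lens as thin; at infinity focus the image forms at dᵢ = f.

1.32×

The tube moves the image plane from f to f + e, so dᵢ = 56.69 + 75 = 131.69 mm. Focus is achieved when 1/f = 1/dₒ + 1/dᵢ, giving dₒ = 1/(1/f − 1/(f+e)).
Magnification m = dᵢ/dₒ = (f+e)·(1/f − 1/(f+e)) = e/f = 75/56.69 ≈ 1.3230.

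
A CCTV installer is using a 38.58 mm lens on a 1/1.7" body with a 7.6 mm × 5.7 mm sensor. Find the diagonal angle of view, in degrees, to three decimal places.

Sensor diagonal = √(7.6² + 5.7²) = √90.2500 ≈ 9.5000 mm.
Angle of view α = 2·arctan(d/2f) with d = 9.5000 mm and f = 38.58 mm.
d/2f = 0.12312; arctan(0.12312) ≈ 7.0190°, so α ≈ 14.0380°.

14.038°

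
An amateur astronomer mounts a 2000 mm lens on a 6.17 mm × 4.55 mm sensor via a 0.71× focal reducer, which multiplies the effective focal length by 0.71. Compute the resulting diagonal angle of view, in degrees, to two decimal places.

0.31°

Effective focal length f = 2000 × 0.71 = 1420 mm.
Sensor diagonal = √(6.17² + 4.55²) = √58.7714 ≈ 7.6663 mm.
α = 2·arctan(7.666 / (2 × 1420)) = 2·arctan(0.00270) ≈ 0.3093°.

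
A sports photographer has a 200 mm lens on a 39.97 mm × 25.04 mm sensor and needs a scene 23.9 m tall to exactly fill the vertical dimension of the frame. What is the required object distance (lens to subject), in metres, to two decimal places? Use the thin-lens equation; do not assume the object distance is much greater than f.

W: 23.9 m = 23900 mm.
Magnification m = h/W = dᵢ/dₒ; combined with 1/f = 1/dₒ + 1/dᵢ this gives dₒ = f·(1 + W/h).
dₒ = 200 mm × (1 + 23900/25.04) = 200 × 955.4728 ≈ 191094.569 mm = 191.095 m.

191.09 m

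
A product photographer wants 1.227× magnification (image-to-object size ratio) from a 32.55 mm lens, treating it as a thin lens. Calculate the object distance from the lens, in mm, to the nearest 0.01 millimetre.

59.08 mm

With m = dᵢ/dₒ and 1/f = 1/dₒ + 1/dᵢ, substituting dᵢ = m·dₒ gives 1/f = (1 + 1/m)/dₒ, hence dₒ = f·(1 + 1/m).
dₒ = 32.55 × (1 + 1/1.227) = 32.55 × 1.81500 ≈ 59.078 mm.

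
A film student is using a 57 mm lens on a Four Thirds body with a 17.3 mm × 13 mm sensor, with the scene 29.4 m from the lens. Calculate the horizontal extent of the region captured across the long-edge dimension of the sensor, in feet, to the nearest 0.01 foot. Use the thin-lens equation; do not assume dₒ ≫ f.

29.22 ft

dₒ: 29.4 m = 29400 mm.
Similar triangles through the lens centre give W/dₒ = w/dᵢ; with 1/f = 1/dₒ + 1/dᵢ this gives W = w·(dₒ − f)/f.
W = 17.3 mm × (29400 − 57) / 57 = 17.3 × 514.7895 ≈ 8905.858 mm = 8905.858/304.8 ft = 29.2187 ft.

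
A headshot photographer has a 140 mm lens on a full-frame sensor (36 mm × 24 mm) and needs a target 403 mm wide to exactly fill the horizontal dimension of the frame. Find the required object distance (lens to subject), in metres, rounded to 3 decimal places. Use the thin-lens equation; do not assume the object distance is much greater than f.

Magnification m = w/W = dᵢ/dₒ; combined with 1/f = 1/dₒ + 1/dᵢ this gives dₒ = f·(1 + W/w).
dₒ = 140 mm × (1 + 403/36) = 140 × 12.1944 ≈ 1707.222 mm = 1.70722 m.

1.707 m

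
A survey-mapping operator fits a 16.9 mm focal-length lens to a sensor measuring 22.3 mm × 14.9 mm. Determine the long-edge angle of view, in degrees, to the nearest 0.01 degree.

Angle of view α = 2·arctan(w/2f) with w = 22.3 mm and f = 16.9 mm.
w/2f = 0.65976; arctan(0.65976) ≈ 33.4154°, so α ≈ 66.8307°.

66.83°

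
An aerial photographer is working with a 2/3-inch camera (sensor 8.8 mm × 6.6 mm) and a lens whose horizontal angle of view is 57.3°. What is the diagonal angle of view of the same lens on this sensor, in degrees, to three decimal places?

From the horizontal AOV: f = 8.8 / (2·tan(28.65°)) = 8.8 / 1.09270 ≈ 8.0534 mm.
Sensor diagonal = √(8.8² + 6.6²) = √121.0000 ≈ 11.0000 mm.
Diagonal AOV = 2·arctan(11.0000 / (2 × 8.0534)) = 2·arctan(0.68294) ≈ 68.6613°.

68.661°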